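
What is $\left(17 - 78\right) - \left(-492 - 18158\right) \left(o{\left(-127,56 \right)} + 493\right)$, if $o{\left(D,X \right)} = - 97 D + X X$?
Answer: $297430139$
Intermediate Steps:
$o{\left(D,X \right)} = X^{2} - 97 D$ ($o{\left(D,X \right)} = - 97 D + X^{2} = X^{2} - 97 D$)
$\left(17 - 78\right) - \left(-492 - 18158\right) \left(o{\left(-127,56 \right)} + 493\right) = \left(17 - 78\right) - \left(-492 - 18158\right) \left(\left(56^{2} - -12319\right) + 493\right) = \left(17 - 78\right) - - 18650 \left(\left(3136 + 12319\right) + 493\right) = -61 - - 18650 \left(15455 + 493\right) = -61 - \left(-18650\right) 15948 = -61 - -297430200 = -61 + 297430200 = 297430139$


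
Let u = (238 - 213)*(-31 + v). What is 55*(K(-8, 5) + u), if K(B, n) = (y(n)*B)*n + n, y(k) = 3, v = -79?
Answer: -157575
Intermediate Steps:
K(B, n) = n + 3*B*n (K(B, n) = (3*B)*n + n = 3*B*n + n = n + 3*B*n)
u = -2750 (u = (238 - 213)*(-31 - 79) = 25*(-110) = -2750)
55*(K(-8, 5) + u) = 55*(5*(1 + 3*(-8)) - 2750) = 55*(5*(1 - 24) - 2750) = 55*(5*(-23) - 2750) = 55*(-115 - 2750) = 55*(-2865) = -157575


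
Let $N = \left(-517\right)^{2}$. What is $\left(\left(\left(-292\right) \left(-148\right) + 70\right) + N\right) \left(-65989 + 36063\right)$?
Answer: $-9294267450$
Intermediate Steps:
$N = 267289$
$\left(\left(\left(-292\right) \left(-148\right) + 70\right) + N\right) \left(-65989 + 36063\right) = \left(\left(\left(-292\right) \left(-148\right) + 70\right) + 267289\right) \left(-65989 + 36063\right) = \left(\left(43216 + 70\right) + 267289\right) \left(-29926\right) = \left(43286 + 267289\right) \left(-29926\right) = 310575 \left(-29926\right) = -9294267450$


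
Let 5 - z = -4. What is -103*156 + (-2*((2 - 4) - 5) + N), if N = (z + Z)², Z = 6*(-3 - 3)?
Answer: -15325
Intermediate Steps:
z = 9 (z = 5 - 1*(-4) = 5 + 4 = 9)
Z = -36 (Z = 6*(-6) = -36)
N = 729 (N = (9 - 36)² = (-27)² = 729)
-103*156 + (-2*((2 - 4) - 5) + N) = -103*156 + (-2*((2 - 4) - 5) + 729) = -16068 + (-2*(-2 - 5) + 729) = -16068 + (-2*(-7) + 729) = -16068 + (14 + 729) = -16068 + 743 = -15325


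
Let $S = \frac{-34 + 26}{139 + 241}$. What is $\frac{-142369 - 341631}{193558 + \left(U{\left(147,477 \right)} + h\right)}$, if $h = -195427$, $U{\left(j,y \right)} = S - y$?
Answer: $\frac{5747500}{27859} \approx 206.31$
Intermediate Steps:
$S = - \frac{2}{95}$ ($S = - \frac{8}{380} = \left(-8\right) \frac{1}{380} = - \frac{2}{95} \approx -0.021053$)
$U{\left(j,y \right)} = - \frac{2}{95} - y$
$\frac{-142369 - 341631}{193558 + \left(U{\left(147,477 \right)} + h\right)} = \frac{-142369 - 341631}{193558 - \frac{18610882}{95}} = - \frac{484000}{193558 - \frac{18610882}{95}} = - \frac{484000}{- \frac{222872}{95}} = \left(-484000\right) \left(- \frac{95}{222872}\right) = \frac{5747500}{27859}$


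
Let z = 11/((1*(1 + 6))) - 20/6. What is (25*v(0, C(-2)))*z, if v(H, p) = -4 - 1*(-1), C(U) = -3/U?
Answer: 925/7 ≈ 132.14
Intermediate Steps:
v(H, p) = -3 (v(H, p) = -4 + 1 = -3)
z = -37/21 (z = 11/((1*7)) - 20*⅙ = 11/7 - 10/3 = -37/21 ≈ -1.7619)
(25*v(0, C(-2)))*z = (25*(-3))*(-37/21) = -75*(-37/21) = 925/7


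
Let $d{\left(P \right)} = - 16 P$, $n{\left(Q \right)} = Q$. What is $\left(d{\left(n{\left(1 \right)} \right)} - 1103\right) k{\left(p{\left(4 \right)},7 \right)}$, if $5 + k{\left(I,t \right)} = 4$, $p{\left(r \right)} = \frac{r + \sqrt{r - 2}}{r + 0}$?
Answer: $1119$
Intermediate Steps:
$p{\left(r \right)} = \frac{r + \sqrt{-2 + r}}{r}$
$k{\left(I,t \right)} = -1$ ($k{\left(I,t \right)} = -5 + 4 = -1$)
$\left(d{\left(n{\left(1 \right)} \right)} - 1103\right) k{\left(p{\left(4 \right)},7 \right)} = \left(\left(-16\right) 1 - 1103\right) \left(-1\right) = \left(-16 - 1103\right) \left(-1\right) = \left(-1119\right) \left(-1\right) = 1119$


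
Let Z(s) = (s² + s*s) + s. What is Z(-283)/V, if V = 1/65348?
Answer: 10448818460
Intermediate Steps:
Z(s) = s + 2*s² (Z(s) = (s² + s²) + s = 2*s² + s = s + 2*s²)
V = 1/65348 ≈ 1.5303e-5
Z(-283)/V = (-283*(1 + 2*(-283)))/(1/65348) = -283*(1 - 566)*65348 = -283*(-565)*65348 = 159895*65348 = 10448818460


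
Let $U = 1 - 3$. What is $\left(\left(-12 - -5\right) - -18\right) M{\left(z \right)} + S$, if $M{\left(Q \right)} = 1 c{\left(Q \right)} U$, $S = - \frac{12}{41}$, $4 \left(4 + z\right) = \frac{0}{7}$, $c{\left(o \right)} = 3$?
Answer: $- \frac{2718}{41} \approx -66.293$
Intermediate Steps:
$z = -4$ ($z = -4 + \frac{0 \cdot \frac{1}{7}}{4} = -4 + \frac{1}{4} \cdot 0 = -4 + 0 = -4$)
$S = - \frac{12}{41}$ ($S = \left(-12\right) \frac{1}{41} = - \frac{12}{41} \approx -0.29268$)
$U = -2$
$M{\left(Q \right)} = -6$ ($M{\left(Q \right)} = 1 \cdot 3 \left(-2\right) = 3 \left(-2\right) = -6$)
$\left(\left(-12 - -5\right) - -18\right) M{\left(z \right)} + S = \left(\left(-12 - -5\right) - -18\right) \left(-6\right) - \frac{12}{41} = \left(\left(-12 + 5\right) + 18\right) \left(-6\right) - \frac{12}{41} = \left(-7 + 18\right) \left(-6\right) - \frac{12}{41} = 11 \left(-6\right) - \frac{12}{41} = -66 - \frac{12}{41} = - \frac{2718}{41}$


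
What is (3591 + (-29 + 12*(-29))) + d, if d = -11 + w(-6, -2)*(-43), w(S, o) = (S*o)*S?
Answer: 6299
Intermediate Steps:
w(S, o) = o*S**2
d = 3085 (d = -11 - 2*(-6)**2*(-43) = -11 - 2*36*(-43) = -11 - 72*(-43) = -11 + 3096 = 3085)
(3591 + (-29 + 12*(-29))) + d = (3591 + (-29 + 12*(-29))) + 3085 = (3591 + (-29 - 348)) + 3085 = (3591 - 377) + 3085 = 3214 + 3085 = 6299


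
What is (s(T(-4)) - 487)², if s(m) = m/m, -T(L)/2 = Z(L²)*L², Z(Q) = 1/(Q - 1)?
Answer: 236196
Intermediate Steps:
Z(Q) = 1/(-1 + Q)
T(L) = -2*L²/(-1 + L²)
s(m) = 1
(s(T(-4)) - 487)² = (1 - 487)² = (-486)² = 236196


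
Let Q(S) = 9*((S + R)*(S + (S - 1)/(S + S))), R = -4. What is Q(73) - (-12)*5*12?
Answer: 3384225/73 ≈ 46359.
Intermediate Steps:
Q(S) = 9*(-4 + S)*(S + (-1 + S)/(2*S)) (Q(S) = 9*((S - 4)*(S + (S - 1)/(S + S))) = 9*((-4 + S)*(S + (-1 + S)/((2*S)))) = 9*((-4 + S)*(S + (-1 + S)*(1/(2*S)))) = 9*((-4 + S)*(S + (-1 + S)/(2*S))) = 9*(-4 + S)*(S + (-1 + S)/(2*S)))
Q(73) - (-12)*5*12 = (-45/2 + 9*73² + 18/73 - 63/2*73) - (-12)*5*12 = (-45/2 + 9*5329 + 18*(1/73) - 4599/2) - 4*(-15)*12 = (-45/2 + 47961 + 18/73 - 4599/2) + 60*12 = 3331665/73 + 720 = 3384225/73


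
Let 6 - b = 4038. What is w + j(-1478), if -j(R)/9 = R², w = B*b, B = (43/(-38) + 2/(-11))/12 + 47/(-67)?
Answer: -275258179188/14003 ≈ -1.9657e+7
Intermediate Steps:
b = -4032 (b = 6 - 1*4038 = 6 - 4038 = -4032)
B = -90845/112024 (B = (43*(-1/38) + 2*(-1/11))*(1/12) + 47*(-1/67) = (-43/38 - 2/11)*(1/12) - 47/67 = -549/418*1/12 - 47/67 = -183/1672 - 47/67 = -90845/112024 ≈ -0.81094)
w = 45785880/14003 (w = -90845/112024*(-4032) = 45785880/14003 ≈ 3269.7)
j(R) = -9*R²
w + j(-1478) = 45785880/14003 - 9*(-1478)² = 45785880/14003 - 9*2184484 = 45785880/14003 - 19660356 = -275258179188/14003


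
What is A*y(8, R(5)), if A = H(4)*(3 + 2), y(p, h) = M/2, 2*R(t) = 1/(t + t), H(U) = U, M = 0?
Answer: 0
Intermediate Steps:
R(t) = 1/(4*t) (R(t) = 1/(2*(t + t)) = 1/(2*((2*t))) = (1/(2*t))/2 = 1/(4*t))
y(p, h) = 0 (y(p, h) = 0/2 = 0*(½) = 0)
A = 20 (A = 4*(3 + 2) = 4*5 = 20)
A*y(8, R(5)) = 20*0 = 0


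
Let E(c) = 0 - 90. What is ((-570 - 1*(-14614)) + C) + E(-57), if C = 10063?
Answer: 24017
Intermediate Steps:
E(c) = -90
((-570 - 1*(-14614)) + C) + E(-57) = ((-570 - 1*(-14614)) + 10063) - 90 = ((-570 + 14614) + 10063) - 90 = (14044 + 10063) - 90 = 24107 - 90 = 24017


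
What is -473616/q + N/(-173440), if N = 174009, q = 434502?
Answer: -8763956531/4186668160 ≈ -2.0933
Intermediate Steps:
-473616/q + N/(-173440) = -473616/434502 + 174009/(-173440) = -473616*1/434502 + 174009*(-1/173440) = -26312/24139 - 174009/173440 = -8763956531/4186668160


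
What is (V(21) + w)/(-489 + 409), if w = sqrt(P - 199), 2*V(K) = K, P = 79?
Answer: -21/160 - I*sqrt(30)/40 ≈ -0.13125 - 0.13693*I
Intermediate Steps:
V(K) = K/2
w = 2*I*sqrt(30) (w = sqrt(79 - 199) = sqrt(-120) = 2*I*sqrt(30) ≈ 10.954*I)
(V(21) + w)/(-489 + 409) = ((1/2)*21 + 2*I*sqrt(30))/(-489 + 409) = (21/2 + 2*I*sqrt(30))/(-80) = (21/2 + 2*I*sqrt(30))*(-1/80) = -21/160 - I*sqrt(30)/40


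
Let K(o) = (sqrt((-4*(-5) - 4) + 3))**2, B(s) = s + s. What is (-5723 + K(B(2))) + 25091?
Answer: 19387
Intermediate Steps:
B(s) = 2*s
K(o) = 19 (K(o) = (sqrt((20 - 4) + 3))**2 = (sqrt(16 + 3))**2 = (sqrt(19))**2 = 19)
(-5723 + K(B(2))) + 25091 = (-5723 + 19) + 25091 = -5704 + 25091 = 19387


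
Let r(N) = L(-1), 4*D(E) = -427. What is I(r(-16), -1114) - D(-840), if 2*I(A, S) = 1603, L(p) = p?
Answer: 3633/4 ≈ 908.25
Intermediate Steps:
D(E) = -427/4 (D(E) = (1/4)*(-427) = -427/4)
r(N) = -1
I(A, S) = 1603/2 (I(A, S) = (1/2)*1603 = 1603/2)
I(r(-16), -1114) - D(-840) = 1603/2 - 1*(-427/4) = 1603/2 + 427/4 = 3633/4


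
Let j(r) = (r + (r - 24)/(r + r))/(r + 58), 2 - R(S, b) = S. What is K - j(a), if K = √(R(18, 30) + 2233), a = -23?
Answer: 1011/1610 + √2217 ≈ 47.713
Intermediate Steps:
R(S, b) = 2 - S
K = √2217 (K = √((2 - 1*18) + 2233) = √((2 - 18) + 2233) = √(-16 + 2233) = √2217 ≈ 47.085)
j(r) = (r + (-24 + r)/(2*r))/(58 + r) (j(r) = (r + (-24 + r)/((2*r)))/(58 + r) = (r + (-24 + r)*(1/(2*r)))/(58 + r) = (r + (-24 + r)/(2*r))/(58 + r))
K - j(a) = √2217 - (-12 + (-23)² + (½)*(-23))/((-23)*(58 - 23)) = √2217 - (-1)*(-12 + 529 - 23/2)/(23*35) = √2217 - (-1)*1011/(23*35*2) = √2217 - 1*(-1011/1610) = √2217 + 1011/1610 = 1011/1610 + √2217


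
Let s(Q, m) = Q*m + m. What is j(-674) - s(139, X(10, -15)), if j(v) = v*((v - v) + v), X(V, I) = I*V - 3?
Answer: 475696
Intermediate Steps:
X(V, I) = -3 + I*V
s(Q, m) = m + Q*m
j(v) = v² (j(v) = v*(0 + v) = v*v = v²)
j(-674) - s(139, X(10, -15)) = (-674)² - (-3 - 15*10)*(1 + 139) = 454276 - (-3 - 150)*140 = 454276 - (-153)*140 = 454276 - 1*(-21420) = 454276 + 21420 = 475696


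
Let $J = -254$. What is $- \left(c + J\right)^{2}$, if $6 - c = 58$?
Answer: $-93636$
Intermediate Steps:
$c = -52$ ($c = 6 - 58 = -52$)
$- \left(c + J\right)^{2} = - \left(-52 - 254\right)^{2} = - \left(-306\right)^{2} = \left(-1\right) 93636 = -93636$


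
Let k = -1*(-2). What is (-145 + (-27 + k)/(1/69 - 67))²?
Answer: 446845456225/21362884 ≈ 20917.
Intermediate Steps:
k = 2
(-145 + (-27 + k)/(1/69 - 67))² = (-145 + (-27 + 2)/(1/69 - 67))² = (-145 - 25/(1/69 - 67))² = (-145 - 25/(-4622/69))² = (-145 - 25*(-69/4622))² = (-145 + 1725/4622)² = (-668465/4622)² = 446845456225/21362884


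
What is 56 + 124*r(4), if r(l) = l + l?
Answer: 1048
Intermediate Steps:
r(l) = 2*l
56 + 124*r(4) = 56 + 124*(2*4) = 56 + 124*8 = 56 + 992 = 1048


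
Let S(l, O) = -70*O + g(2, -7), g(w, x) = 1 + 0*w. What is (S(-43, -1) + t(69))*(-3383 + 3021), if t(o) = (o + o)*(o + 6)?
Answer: -3772402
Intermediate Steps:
t(o) = 2*o*(6 + o) (t(o) = (2*o)*(6 + o) = 2*o*(6 + o))
g(w, x) = 1 (g(w, x) = 1 + 0 = 1)
S(l, O) = 1 - 70*O (S(l, O) = -70*O + 1 = 1 - 70*O)
(S(-43, -1) + t(69))*(-3383 + 3021) = ((1 - 70*(-1)) + 2*69*(6 + 69))*(-3383 + 3021) = ((1 + 70) + 2*69*75)*(-362) = (71 + 10350)*(-362) = 10421*(-362) = -3772402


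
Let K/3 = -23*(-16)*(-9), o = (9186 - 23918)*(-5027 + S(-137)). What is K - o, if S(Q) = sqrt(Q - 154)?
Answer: -74067700 + 14732*I*sqrt(291) ≈ -7.4068e+7 + 2.5131e+5*I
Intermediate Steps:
S(Q) = sqrt(-154 + Q)
o = 74057764 - 14732*I*sqrt(291) (o = (9186 - 23918)*(-5027 + sqrt(-154 - 137)) = -14732*(-5027 + sqrt(-291)) = -14732*(-5027 + I*sqrt(291)) = 74057764 - 14732*I*sqrt(291) ≈ 7.4058e+7 - 2.5131e+5*I)
K = -9936 (K = 3*(-23*(-16)*(-9)) = 3*(368*(-9)) = 3*(-3312) = -9936)
K - o = -9936 - (74057764 - 14732*I*sqrt(291)) = -9936 + (-74057764 + 14732*I*sqrt(291)) = -74067700 + 14732*I*sqrt(291)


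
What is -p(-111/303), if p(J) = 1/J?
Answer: 101/37 ≈ 2.7297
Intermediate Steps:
-p(-111/303) = -1/((-111/303)) = -1/((-111*1/303)) = -1/(-37/101) = -1*(-101/37) = 101/37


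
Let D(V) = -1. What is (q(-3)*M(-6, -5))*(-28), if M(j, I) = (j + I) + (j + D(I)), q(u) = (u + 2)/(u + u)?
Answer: 84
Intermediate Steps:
q(u) = (2 + u)/(2*u) (q(u) = (2 + u)/((2*u)) = (2 + u)*(1/(2*u)) = (2 + u)/(2*u))
M(j, I) = -1 + I + 2*j (M(j, I) = (j + I) + (j - 1) = (I + j) + (-1 + j) = -1 + I + 2*j)
(q(-3)*M(-6, -5))*(-28) = (((½)*(2 - 3)/(-3))*(-1 - 5 + 2*(-6)))*(-28) = (((½)*(-⅓)*(-1))*(-1 - 5 - 12))*(-28) = ((⅙)*(-18))*(-28) = -3*(-28) = 84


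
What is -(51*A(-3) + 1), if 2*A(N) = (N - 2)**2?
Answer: -1277/2 ≈ -638.50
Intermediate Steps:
A(N) = (-2 + N)**2/2 (A(N) = (N - 2)**2/2 = (-2 + N)**2/2)
-(51*A(-3) + 1) = -(51*((-2 - 3)**2/2) + 1) = -(51*((1/2)*(-5)**2) + 1) = -(51*((1/2)*25) + 1) = -(51*(25/2) + 1) = -(1275/2 + 1) = -1*1277/2 = -1277/2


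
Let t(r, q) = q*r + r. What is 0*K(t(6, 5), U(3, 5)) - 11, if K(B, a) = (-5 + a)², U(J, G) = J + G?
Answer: -11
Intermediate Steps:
t(r, q) = r + q*r
U(J, G) = G + J
0*K(t(6, 5), U(3, 5)) - 11 = 0*(-5 + (5 + 3))² - 11 = 0*(-5 + 8)² - 11 = 0*3² - 11 = 0*9 - 11 = 0 - 11 = -11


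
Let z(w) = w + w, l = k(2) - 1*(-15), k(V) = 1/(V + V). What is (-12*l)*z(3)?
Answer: -1098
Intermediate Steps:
k(V) = 1/(2*V)
l = 61/4 (l = (½)/2 - 1*(-15) = (½)*(½) + 15 = ¼ + 15 = 61/4 ≈ 15.250)
z(w) = 2*w
(-12*l)*z(3) = (-12*61/4)*(2*3) = -183*6 = -1098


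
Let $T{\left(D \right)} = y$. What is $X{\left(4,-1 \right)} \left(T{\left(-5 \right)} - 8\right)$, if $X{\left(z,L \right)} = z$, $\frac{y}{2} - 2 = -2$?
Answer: $-32$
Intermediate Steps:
$y = 0$ ($y = 4 + 2 \left(-2\right) = 4 - 4 = 0$)
$T{\left(D \right)} = 0$
$X{\left(4,-1 \right)} \left(T{\left(-5 \right)} - 8\right) = 4 \left(0 - 8\right) = 4 \left(-8\right) = -32$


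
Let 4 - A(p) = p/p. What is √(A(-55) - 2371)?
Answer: 8*I*√37 ≈ 48.662*I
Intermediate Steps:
A(p) = 3 (A(p) = 4 - p/p = 4 - 1*1 = 4 - 1 = 3)
√(A(-55) - 2371) = √(3 - 2371) = √(-2368) = 8*I*√37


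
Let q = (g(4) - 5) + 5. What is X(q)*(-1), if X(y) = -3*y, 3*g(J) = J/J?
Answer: 1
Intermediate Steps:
g(J) = ⅓ (g(J) = (J/J)/3 = (⅓)*1 = ⅓)
q = ⅓ (q = (⅓ - 5) + 5 = -14/3 + 5 = ⅓ ≈ 0.33333)
X(q)*(-1) = -3*⅓*(-1) = -1*(-1) = 1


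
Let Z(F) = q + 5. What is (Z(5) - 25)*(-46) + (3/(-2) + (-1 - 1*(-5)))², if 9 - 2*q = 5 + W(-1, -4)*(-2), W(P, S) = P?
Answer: 3521/4 ≈ 880.25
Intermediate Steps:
q = 1 (q = 9/2 - (5 - 1*(-2))/2 = 9/2 - (5 + 2)/2 = 9/2 - ½*7 = 9/2 - 7/2 = 1)
Z(F) = 6 (Z(F) = 1 + 5 = 6)
(Z(5) - 25)*(-46) + (3/(-2) + (-1 - 1*(-5)))² = (6 - 25)*(-46) + (3/(-2) + (-1 - 1*(-5)))² = -19*(-46) + (3*(-½) + (-1 + 5))² = 874 + (-3/2 + 4)² = 874 + (5/2)² = 874 + 25/4 = 3521/4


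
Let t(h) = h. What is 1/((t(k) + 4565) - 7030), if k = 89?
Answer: -1/2376 ≈ -0.00042088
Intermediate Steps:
1/((t(k) + 4565) - 7030) = 1/((89 + 4565) - 7030) = 1/(4654 - 7030) = 1/(-2376) = -1/2376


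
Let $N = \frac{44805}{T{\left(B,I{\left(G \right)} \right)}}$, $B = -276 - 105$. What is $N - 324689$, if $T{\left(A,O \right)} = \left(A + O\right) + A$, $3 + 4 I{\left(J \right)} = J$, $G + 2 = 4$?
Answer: $- \frac{990155981}{3049} \approx -3.2475 \cdot 10^{5}$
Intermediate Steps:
$G = 2$ ($G = -2 + 4 = 2$)
$I{\left(J \right)} = - \frac{3}{4} + \frac{J}{4}$
$B = -381$
$T{\left(A,O \right)} = O + 2 A$
$N = - \frac{179220}{3049}$ ($N = \frac{44805}{\left(- \frac{3}{4} + \frac{1}{4} \cdot 2\right) + 2 \left(-381\right)} = \frac{44805}{\left(- \frac{3}{4} + \frac{1}{2}\right) - 762} = \frac{44805}{- \frac{1}{4} - 762} = \frac{44805}{- \frac{3049}{4}} = 44805 \left(- \frac{4}{3049}\right) = - \frac{179220}{3049} \approx -58.78$)
$N - 324689 = - \frac{179220}{3049} - 324689 = - \frac{990155981}{3049}$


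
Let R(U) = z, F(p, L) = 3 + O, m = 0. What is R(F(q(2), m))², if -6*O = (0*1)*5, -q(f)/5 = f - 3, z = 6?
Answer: 36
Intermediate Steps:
q(f) = 15 - 5*f (q(f) = -5*(f - 3) = -5*(-3 + f) = 15 - 5*f)
O = 0 (O = -0*1*5/6 = -0*5 = -⅙*0 = 0)
F(p, L) = 3 (F(p, L) = 3 + 0 = 3)
R(U) = 6
R(F(q(2), m))² = 6² = 36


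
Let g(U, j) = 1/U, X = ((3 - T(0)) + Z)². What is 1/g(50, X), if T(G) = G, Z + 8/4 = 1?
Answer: 50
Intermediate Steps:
Z = -1 (Z = -2 + 1 = -1)
X = 4 (X = ((3 - 1*0) - 1)² = ((3 + 0) - 1)² = (3 - 1)² = 2² = 4)
1/g(50, X) = 1/(1/50) = 50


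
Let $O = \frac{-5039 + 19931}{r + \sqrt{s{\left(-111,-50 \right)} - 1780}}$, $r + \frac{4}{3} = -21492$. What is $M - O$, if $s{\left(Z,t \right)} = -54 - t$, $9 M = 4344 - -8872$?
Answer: $\frac{6871738822352}{4677397263} + \frac{33507 i \sqrt{446}}{519710807} \approx 1469.1 + 0.0013616 i$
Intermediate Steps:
$r = - \frac{64480}{3}$ ($r = - \frac{4}{3} - 21492 = - \frac{64480}{3} \approx -21493.0$)
$M = \frac{13216}{9}$ ($M = \frac{4344 - -8872}{9} = \frac{4344 + 8872}{9} = \frac{1}{9} \cdot 13216 = \frac{13216}{9} \approx 1468.4$)
$O = \frac{14892}{- \frac{64480}{3} + 2 i \sqrt{446}}$ ($O = \frac{-5039 + 19931}{- \frac{64480}{3} + \sqrt{\left(-54 - -50\right) - 1780}} = \frac{14892}{- \frac{64480}{3} + \sqrt{\left(-54 + 50\right) - 1780}} = \frac{14892}{- \frac{64480}{3} + \sqrt{-4 - 1780}} = \frac{14892}{- \frac{64480}{3} + \sqrt{-1784}} = \frac{14892}{- \frac{64480}{3} + 2 i \sqrt{446}} \approx -0.69286 - 0.0013616 i$)
$M - O = \frac{13216}{9} - \left(- \frac{360088560}{519710807} - \frac{33507 i \sqrt{446}}{519710807}\right) = \frac{13216}{9} + \left(\frac{360088560}{519710807} + \frac{33507 i \sqrt{446}}{519710807}\right) = \frac{6871738822352}{4677397263} + \frac{33507 i \sqrt{446}}{519710807}$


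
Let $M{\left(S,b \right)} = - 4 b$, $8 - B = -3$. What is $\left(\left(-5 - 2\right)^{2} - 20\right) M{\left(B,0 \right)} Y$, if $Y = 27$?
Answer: $0$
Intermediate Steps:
$B = 11$ ($B = 8 - -3 = 8 + 3 = 11$)
$\left(\left(-5 - 2\right)^{2} - 20\right) M{\left(B,0 \right)} Y = \left(\left(-5 - 2\right)^{2} - 20\right) \left(\left(-4\right) 0\right) 27 = \left(\left(-7\right)^{2} - 20\right) 0 \cdot 27 = \left(49 - 20\right) 0 \cdot 27 = 29 \cdot 0 \cdot 27 = 0 \cdot 27 = 0$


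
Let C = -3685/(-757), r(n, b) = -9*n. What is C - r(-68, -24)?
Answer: -459599/757 ≈ -607.13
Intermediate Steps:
C = 3685/757 (C = -3685*(-1/757) = 3685/757 ≈ 4.8679)
C - r(-68, -24) = 3685/757 - (-9)*(-68) = 3685/757 - 1*612 = 3685/757 - 612 = -459599/757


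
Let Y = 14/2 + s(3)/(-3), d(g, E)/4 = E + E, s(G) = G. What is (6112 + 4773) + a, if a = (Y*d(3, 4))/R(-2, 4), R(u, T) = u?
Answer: 10789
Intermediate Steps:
d(g, E) = 8*E (d(g, E) = 4*(E + E) = 4*(2*E) = 8*E)
Y = 6 (Y = 14/2 + 3/(-3) = 14*(½) + 3*(-⅓) = 7 - 1 = 6)
a = -96 (a = (6*(8*4))/(-2) = (6*32)*(-½) = 192*(-½) = -96)
(6112 + 4773) + a = (6112 + 4773) - 96 = 10885 - 96 = 10789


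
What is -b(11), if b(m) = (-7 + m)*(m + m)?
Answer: -88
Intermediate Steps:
b(m) = 2*m*(-7 + m) (b(m) = (-7 + m)*(2*m) = 2*m*(-7 + m))
-b(11) = -2*11*(-7 + 11) = -2*11*4 = -1*88 = -88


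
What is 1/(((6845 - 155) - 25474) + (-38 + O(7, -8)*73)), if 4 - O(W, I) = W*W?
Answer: -1/22107 ≈ -4.5235e-5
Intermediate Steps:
O(W, I) = 4 - W² (O(W, I) = 4 - W*W = 4 - W²)
1/(((6845 - 155) - 25474) + (-38 + O(7, -8)*73)) = 1/(((6845 - 155) - 25474) + (-38 + (4 - 1*7²)*73)) = 1/((6690 - 25474) + (-38 + (4 - 1*49)*73)) = 1/(-18784 + (-38 + (4 - 49)*73)) = 1/(-18784 + (-38 - 45*73)) = 1/(-18784 + (-38 - 3285)) = 1/(-18784 - 3323) = 1/(-22107) = -1/22107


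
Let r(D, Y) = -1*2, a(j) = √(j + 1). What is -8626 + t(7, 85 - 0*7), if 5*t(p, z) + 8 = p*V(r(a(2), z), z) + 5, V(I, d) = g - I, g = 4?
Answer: -43091/5 ≈ -8618.2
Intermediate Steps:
a(j) = √(1 + j)
r(D, Y) = -2
V(I, d) = 4 - I
t(p, z) = -⅗ + 6*p/5 (t(p, z) = -8/5 + (p*(4 - 1*(-2)) + 5)/5 = -8/5 + (p*(4 + 2) + 5)/5 = -8/5 + (p*6 + 5)/5 = -8/5 + (6*p + 5)/5 = -8/5 + (5 + 6*p)/5 = -8/5 + (1 + 6*p/5) = -⅗ + 6*p/5)
-8626 + t(7, 85 - 0*7) = -8626 + (-⅗ + (6/5)*7) = -8626 + (-⅗ + 42/5) = -8626 + 39/5 = -43091/5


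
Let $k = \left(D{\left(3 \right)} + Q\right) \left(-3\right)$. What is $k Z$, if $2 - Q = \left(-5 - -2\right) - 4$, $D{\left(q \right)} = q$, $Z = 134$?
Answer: $-4824$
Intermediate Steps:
$Q = 9$ ($Q = 2 - \left(\left(-5 - -2\right) - 4\right) = 2 - \left(\left(-5 + 2\right) - 4\right) = 2 - \left(-3 - 4\right) = 2 - -7 = 2 + 7 = 9$)
$k = -36$ ($k = \left(3 + 9\right) \left(-3\right) = 12 \left(-3\right) = -36$)
$k Z = \left(-36\right) 134 = -4824$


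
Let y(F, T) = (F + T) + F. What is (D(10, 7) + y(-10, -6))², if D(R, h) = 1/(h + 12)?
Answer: 243049/361 ≈ 673.27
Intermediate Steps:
D(R, h) = 1/(12 + h)
y(F, T) = T + 2*F
(D(10, 7) + y(-10, -6))² = (1/(12 + 7) + (-6 + 2*(-10)))² = (1/19 + (-6 - 20))² = (1/19 - 26)² = (-493/19)² = 243049/361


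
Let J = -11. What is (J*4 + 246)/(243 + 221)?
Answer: 101/232 ≈ 0.43534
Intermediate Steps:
(J*4 + 246)/(243 + 221) = (-11*4 + 246)/(243 + 221) = (-44 + 246)/464 = 202*(1/464) = 101/232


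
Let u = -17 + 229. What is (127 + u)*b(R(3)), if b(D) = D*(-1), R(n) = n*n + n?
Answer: -4068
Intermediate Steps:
R(n) = n + n**2 (R(n) = n**2 + n = n + n**2)
b(D) = -D
u = 212
(127 + u)*b(R(3)) = (127 + 212)*(-3*(1 + 3)) = 339*(-3*4) = 339*(-1*12) = 339*(-12) = -4068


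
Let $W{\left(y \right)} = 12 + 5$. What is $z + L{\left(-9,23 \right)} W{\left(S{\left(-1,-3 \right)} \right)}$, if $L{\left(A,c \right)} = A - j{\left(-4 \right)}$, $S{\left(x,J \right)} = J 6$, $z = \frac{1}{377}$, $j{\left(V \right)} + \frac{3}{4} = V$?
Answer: $- \frac{108949}{1508} \approx -72.247$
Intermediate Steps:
$j{\left(V \right)} = - \frac{3}{4} + V$
$z = \frac{1}{377} \approx 0.0026525$
$S{\left(x,J \right)} = 6 J$
$L{\left(A,c \right)} = \frac{19}{4} + A$ ($L{\left(A,c \right)} = A - \left(- \frac{3}{4} - 4\right) = A - - \frac{19}{4} = A + \frac{19}{4} = \frac{19}{4} + A$)
$W{\left(y \right)} = 17$
$z + L{\left(-9,23 \right)} W{\left(S{\left(-1,-3 \right)} \right)} = \frac{1}{377} + \left(\frac{19}{4} - 9\right) 17 = \frac{1}{377} - \frac{289}{4} = - \frac{108949}{1508}$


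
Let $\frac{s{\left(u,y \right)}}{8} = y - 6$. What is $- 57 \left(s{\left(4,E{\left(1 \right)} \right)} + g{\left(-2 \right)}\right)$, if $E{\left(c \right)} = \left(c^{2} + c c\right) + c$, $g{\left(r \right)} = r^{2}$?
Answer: $1140$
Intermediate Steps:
$E{\left(c \right)} = c + 2 c^{2}$ ($E{\left(c \right)} = \left(c^{2} + c^{2}\right) + c = 2 c^{2} + c = c + 2 c^{2}$)
$s{\left(u,y \right)} = -48 + 8 y$ ($s{\left(u,y \right)} = 8 \left(y - 6\right) = 8 \left(-6 + y\right) = -48 + 8 y$)
$- 57 \left(s{\left(4,E{\left(1 \right)} \right)} + g{\left(-2 \right)}\right) = - 57 \left(\left(-48 + 8 \cdot 1 \left(1 + 2 \cdot 1\right)\right) + \left(-2\right)^{2}\right) = - 57 \left(\left(-48 + 8 \cdot 1 \left(1 + 2\right)\right) + 4\right) = - 57 \left(\left(-48 + 8 \cdot 1 \cdot 3\right) + 4\right) = - 57 \left(\left(-48 + 8 \cdot 3\right) + 4\right) = - 57 \left(\left(-48 + 24\right) + 4\right) = - 57 \left(-24 + 4\right) = \left(-57\right) \left(-20\right) = 1140$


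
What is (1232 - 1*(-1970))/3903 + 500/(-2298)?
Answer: 300372/498283 ≈ 0.60281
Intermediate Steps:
(1232 - 1*(-1970))/3903 + 500/(-2298) = (1232 + 1970)*(1/3903) + 500*(-1/2298) = 3202*(1/3903) - 250/1149 = 3202/3903 - 250/1149 = 300372/498283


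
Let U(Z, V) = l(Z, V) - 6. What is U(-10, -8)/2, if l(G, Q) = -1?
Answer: -7/2 ≈ -3.5000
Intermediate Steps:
U(Z, V) = -7 (U(Z, V) = -1 - 6 = -7)
U(-10, -8)/2 = -7/2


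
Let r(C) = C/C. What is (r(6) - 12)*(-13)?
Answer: 143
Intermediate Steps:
r(C) = 1
(r(6) - 12)*(-13) = (1 - 12)*(-13) = -11*(-13) = 143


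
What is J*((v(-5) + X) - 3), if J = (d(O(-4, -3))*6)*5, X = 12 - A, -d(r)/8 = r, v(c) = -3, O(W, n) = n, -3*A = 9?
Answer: 6480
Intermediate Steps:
A = -3 (A = -⅓*9 = -3)
d(r) = -8*r
X = 15 (X = 12 - 1*(-3) = 12 + 3 = 15)
J = 720 (J = (-8*(-3)*6)*5 = (24*6)*5 = 144*5 = 720)
J*((v(-5) + X) - 3) = 720*((-3 + 15) - 3) = 720*(12 - 3) = 720*9 = 6480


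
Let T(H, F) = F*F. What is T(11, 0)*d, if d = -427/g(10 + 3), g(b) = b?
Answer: 0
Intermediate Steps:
T(H, F) = F²
d = -427/13 (d = -427/(10 + 3) = -427/13 ≈ -32.846)
T(11, 0)*d = 0²*(-427/13) = 0*(-427/13) = 0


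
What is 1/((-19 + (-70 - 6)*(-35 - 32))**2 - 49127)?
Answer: 1/25686202 ≈ 3.8931e-8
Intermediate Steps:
1/((-19 + (-70 - 6)*(-35 - 32))**2 - 49127) = 1/((-19 - 76*(-67))**2 - 49127) = 1/((-19 + 5092)**2 - 49127) = 1/(5073**2 - 49127) = 1/(25735329 - 49127) = 1/25686202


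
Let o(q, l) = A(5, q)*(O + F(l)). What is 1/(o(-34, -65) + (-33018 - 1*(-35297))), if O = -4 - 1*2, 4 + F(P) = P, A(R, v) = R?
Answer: 1/1904 ≈ 0.00052521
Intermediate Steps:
F(P) = -4 + P
O = -6 (O = -4 - 2 = -6)
o(q, l) = -50 + 5*l (o(q, l) = 5*(-6 + (-4 + l)) = 5*(-10 + l) = -50 + 5*l)
1/(o(-34, -65) + (-33018 - 1*(-35297))) = 1/((-50 + 5*(-65)) + (-33018 - 1*(-35297))) = 1/((-50 - 325) + (-33018 + 35297)) = 1/(-375 + 2279) = 1/1904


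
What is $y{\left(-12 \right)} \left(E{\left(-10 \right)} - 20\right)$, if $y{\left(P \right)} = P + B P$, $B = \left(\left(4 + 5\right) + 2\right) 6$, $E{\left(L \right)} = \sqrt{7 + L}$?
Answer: $16080 - 804 i \sqrt{3} \approx 16080.0 - 1392.6 i$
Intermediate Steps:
$B = 66$ ($B = \left(9 + 2\right) 6 = 11 \cdot 6 = 66$)
$y{\left(P \right)} = 67 P$ ($y{\left(P \right)} = P + 66 P = 67 P$)
$y{\left(-12 \right)} \left(E{\left(-10 \right)} - 20\right) = 67 \left(-12\right) \left(\sqrt{7 - 10} - 20\right) = - 804 \left(\sqrt{-3} - 20\right) = - 804 \left(i \sqrt{3} - 20\right) = - 804 \left(-20 + i \sqrt{3}\right) = 16080 - 804 i \sqrt{3}$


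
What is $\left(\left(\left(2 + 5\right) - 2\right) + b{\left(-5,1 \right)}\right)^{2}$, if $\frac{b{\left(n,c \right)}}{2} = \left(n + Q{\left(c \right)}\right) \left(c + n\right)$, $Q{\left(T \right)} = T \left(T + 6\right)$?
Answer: $121$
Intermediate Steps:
$Q{\left(T \right)} = T \left(6 + T\right)$
$b{\left(n,c \right)} = 2 \left(c + n\right) \left(n + c \left(6 + c\right)\right)$ ($b{\left(n,c \right)} = 2 \left(n + c \left(6 + c\right)\right) \left(c + n\right) = 2 \left(c + n\right) \left(n + c \left(6 + c\right)\right)$)
$\left(\left(\left(2 + 5\right) - 2\right) + b{\left(-5,1 \right)}\right)^{2} = \left(\left(\left(2 + 5\right) - 2\right) + \left(2 \left(-5\right)^{2} + 2 \cdot 1 \left(-5\right) + 2 \cdot 1^{2} \left(6 + 1\right) + 2 \cdot 1 \left(-5\right) \left(6 + 1\right)\right)\right)^{2} = \left(\left(7 - 2\right) + \left(2 \cdot 25 - 10 + 2 \cdot 1 \cdot 7 + 2 \cdot 1 \left(-5\right) 7\right)\right)^{2} = \left(5 + \left(50 - 10 + 14 - 70\right)\right)^{2} = \left(5 - 16\right)^{2} = \left(-11\right)^{2} = 121$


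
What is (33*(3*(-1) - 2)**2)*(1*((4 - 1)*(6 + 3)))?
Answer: 22275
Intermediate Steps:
(33*(3*(-1) - 2)**2)*(1*((4 - 1)*(6 + 3))) = (33*(-3 - 2)**2)*(1*(3*9)) = (33*(-5)**2)*(1*27) = (33*25)*27 = 825*27 = 22275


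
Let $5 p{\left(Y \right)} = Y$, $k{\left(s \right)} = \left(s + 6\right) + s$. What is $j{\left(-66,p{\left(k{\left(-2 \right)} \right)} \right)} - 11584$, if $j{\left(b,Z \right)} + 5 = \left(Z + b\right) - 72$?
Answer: $- \frac{58633}{5} \approx -11727.0$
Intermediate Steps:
$k{\left(s \right)} = 6 + 2 s$ ($k{\left(s \right)} = \left(6 + s\right) + s = 6 + 2 s$)
$p{\left(Y \right)} = \frac{Y}{5}$
$j{\left(b,Z \right)} = -77 + Z + b$ ($j{\left(b,Z \right)} = -5 - \left(72 - Z - b\right) = -5 + \left(-72 + Z + b\right) = -77 + Z + b$)
$j{\left(-66,p{\left(k{\left(-2 \right)} \right)} \right)} - 11584 = \left(-77 + \frac{6 + 2 \left(-2\right)}{5} - 66\right) - 11584 = \left(-77 + \frac{6 - 4}{5} - 66\right) - 11584 = \left(-77 + \frac{1}{5} \cdot 2 - 66\right) - 11584 = \left(-77 + \frac{2}{5} - 66\right) - 11584 = - \frac{713}{5} - 11584 = - \frac{58633}{5}$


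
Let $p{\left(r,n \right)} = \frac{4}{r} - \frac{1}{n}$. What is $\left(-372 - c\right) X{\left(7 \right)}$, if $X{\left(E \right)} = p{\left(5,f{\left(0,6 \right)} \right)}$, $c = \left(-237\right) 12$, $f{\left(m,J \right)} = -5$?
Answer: $2472$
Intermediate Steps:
$c = -2844$
$p{\left(r,n \right)} = - \frac{1}{n} + \frac{4}{r}$
$X{\left(E \right)} = 1$ ($X{\left(E \right)} = - \frac{1}{-5} + \frac{4}{5} = \left(-1\right) \left(- \frac{1}{5}\right) + 4 \cdot \frac{1}{5} = \frac{1}{5} + \frac{4}{5} = 1$)
$\left(-372 - c\right) X{\left(7 \right)} = \left(-372 - -2844\right) 1 = \left(-372 + 2844\right) 1 = 2472 \cdot 1 = 2472$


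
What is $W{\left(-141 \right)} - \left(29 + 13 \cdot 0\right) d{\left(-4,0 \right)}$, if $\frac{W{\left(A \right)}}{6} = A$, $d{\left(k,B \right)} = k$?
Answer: $-730$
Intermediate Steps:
$W{\left(A \right)} = 6 A$
$W{\left(-141 \right)} - \left(29 + 13 \cdot 0\right) d{\left(-4,0 \right)} = 6 \left(-141\right) - \left(29 + 13 \cdot 0\right) \left(-4\right) = -846 - \left(29 + 0\right) \left(-4\right) = -846 - 29 \left(-4\right) = -846 - -116 = -846 + 116 = -730$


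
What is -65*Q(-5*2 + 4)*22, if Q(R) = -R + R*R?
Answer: -60060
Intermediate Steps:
Q(R) = R**2 - R (Q(R) = -R + R**2 = R**2 - R)
-65*Q(-5*2 + 4)*22 = -65*(-5*2 + 4)*(-1 + (-5*2 + 4))*22 = -65*(-10 + 4)*(-1 + (-10 + 4))*22 = -(-390)*(-1 - 6)*22 = -(-390)*(-7)*22 = -65*42*22 = -2730*22 = -60060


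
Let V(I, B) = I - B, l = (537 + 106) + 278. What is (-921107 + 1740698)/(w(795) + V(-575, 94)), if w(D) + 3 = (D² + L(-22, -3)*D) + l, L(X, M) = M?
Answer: 273197/209963 ≈ 1.3012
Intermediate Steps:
l = 921 (l = 643 + 278 = 921)
w(D) = 918 + D² - 3*D (w(D) = -3 + ((D² - 3*D) + 921) = -3 + (921 + D² - 3*D) = 918 + D² - 3*D)
(-921107 + 1740698)/(w(795) + V(-575, 94)) = (-921107 + 1740698)/((918 + 795² - 3*795) + (-575 - 1*94)) = 819591/((918 + 632025 - 2385) + (-575 - 94)) = 819591/(630558 - 669) = 819591/629889 = 819591*(1/629889) = 273197/209963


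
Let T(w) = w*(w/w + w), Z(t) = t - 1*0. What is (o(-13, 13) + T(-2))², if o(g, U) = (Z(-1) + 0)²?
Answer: 9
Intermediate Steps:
Z(t) = t (Z(t) = t + 0 = t)
o(g, U) = 1 (o(g, U) = (-1 + 0)² = (-1)² = 1)
T(w) = w*(1 + w)
(o(-13, 13) + T(-2))² = (1 - 2*(1 - 2))² = (1 - 2*(-1))² = (1 + 2)² = 3² = 9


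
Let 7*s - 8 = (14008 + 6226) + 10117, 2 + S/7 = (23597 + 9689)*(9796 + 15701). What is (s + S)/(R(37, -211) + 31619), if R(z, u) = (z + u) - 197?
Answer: 1980285439/10416 ≈ 1.9012e+5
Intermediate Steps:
S = 5940851980 (S = -14 + 7*((23597 + 9689)*(9796 + 15701)) = -14 + 7*(33286*25497) = -14 + 7*848693142 = -14 + 5940851994 = 5940851980)
R(z, u) = -197 + u + z (R(z, u) = (u + z) - 197 = -197 + u + z)
s = 4337 (s = 8/7 + ((14008 + 6226) + 10117)/7 = 8/7 + (20234 + 10117)/7 = 8/7 + (⅐)*30351 = 8/7 + 30351/7 = 4337)
(s + S)/(R(37, -211) + 31619) = (4337 + 5940851980)/((-197 - 211 + 37) + 31619) = 5940856317/(-371 + 31619) = 5940856317/31248 = 5940856317*(1/31248) = 1980285439/10416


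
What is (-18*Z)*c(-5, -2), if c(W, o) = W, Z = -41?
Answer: -3690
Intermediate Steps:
(-18*Z)*c(-5, -2) = -18*(-41)*(-5) = 738*(-5) = -3690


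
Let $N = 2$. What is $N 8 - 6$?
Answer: $10$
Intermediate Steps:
$N 8 - 6 = 2 \cdot 8 - 6 = 16 - 6 = 10$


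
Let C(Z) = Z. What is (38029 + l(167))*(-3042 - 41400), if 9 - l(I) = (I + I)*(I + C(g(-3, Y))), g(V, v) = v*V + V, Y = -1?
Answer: 788401080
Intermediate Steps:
g(V, v) = V + V*v (g(V, v) = V*v + V = V + V*v)
l(I) = 9 - 2*I² (l(I) = 9 - (I + I)*(I - 3*(1 - 1)) = 9 - 2*I*(I - 3*0) = 9 - 2*I*(I + 0) = 9 - 2*I*I = 9 - 2*I²)
(38029 + l(167))*(-3042 - 41400) = (38029 + (9 - 2*167²))*(-3042 - 41400) = (38029 + (9 - 2*27889))*(-44442) = (38029 + (9 - 55778))*(-44442) = (38029 - 55769)*(-44442) = -17740*(-44442) = 788401080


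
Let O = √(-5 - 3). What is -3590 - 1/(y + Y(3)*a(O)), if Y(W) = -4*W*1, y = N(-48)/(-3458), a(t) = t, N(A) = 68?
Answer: (-148970640*√2 + 120331*I)/(2*(-17*I + 20748*√2)) ≈ -3590.0 - 0.029463*I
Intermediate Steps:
O = 2*I*√2 (O = √(-8) = 2*I*√2 ≈ 2.8284*I)
y = -34/1729 (y = 68/(-3458) = 68*(-1/3458) = -34/1729 ≈ -0.019665)
Y(W) = -4*W
-3590 - 1/(y + Y(3)*a(O)) = -3590 - 1/(-34/1729 + (-4*3)*(2*I*√2)) = -3590 - 1/(-34/1729 - 24*I*√2)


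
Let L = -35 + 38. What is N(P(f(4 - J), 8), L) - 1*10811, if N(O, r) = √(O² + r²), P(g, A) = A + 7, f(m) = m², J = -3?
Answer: -10811 + 3*√26 ≈ -10796.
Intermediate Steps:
L = 3
P(g, A) = 7 + A
N(P(f(4 - J), 8), L) - 1*10811 = √((7 + 8)² + 3²) - 1*10811 = √(15² + 9) - 10811 = √(225 + 9) - 10811 = √234 - 10811 = 3*√26 - 10811 = -10811 + 3*√26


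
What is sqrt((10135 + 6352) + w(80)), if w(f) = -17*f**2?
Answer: 3*I*sqrt(10257) ≈ 303.83*I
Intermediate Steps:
sqrt((10135 + 6352) + w(80)) = sqrt((10135 + 6352) - 17*80**2) = sqrt(16487 - 17*6400) = sqrt(16487 - 108800) = sqrt(-92313) = 3*I*sqrt(10257)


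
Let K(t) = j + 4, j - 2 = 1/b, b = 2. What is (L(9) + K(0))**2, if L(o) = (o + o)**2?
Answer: 436921/4 ≈ 1.0923e+5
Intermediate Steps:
j = 5/2 (j = 2 + 1/2 = 5/2 ≈ 2.5000)
K(t) = 13/2 (K(t) = 5/2 + 4 = 13/2)
L(o) = 4*o**2 (L(o) = (2*o)**2 = 4*o**2)
(L(9) + K(0))**2 = (4*9**2 + 13/2)**2 = (4*81 + 13/2)**2 = (324 + 13/2)**2 = (661/2)**2 = 436921/4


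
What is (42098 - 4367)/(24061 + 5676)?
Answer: 37731/29737 ≈ 1.2688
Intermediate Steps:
(42098 - 4367)/(24061 + 5676) = 37731/29737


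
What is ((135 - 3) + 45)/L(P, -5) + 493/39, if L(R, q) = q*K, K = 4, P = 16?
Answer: 2957/780 ≈ 3.7910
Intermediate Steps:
L(R, q) = 4*q (L(R, q) = q*4 = 4*q)
((135 - 3) + 45)/L(P, -5) + 493/39 = ((135 - 3) + 45)/((4*(-5))) + 493/39 = (132 + 45)/(-20) + 493*(1/39) = 177*(-1/20) + 493/39 = -177/20 + 493/39 = 2957/780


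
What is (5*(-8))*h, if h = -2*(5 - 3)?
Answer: 160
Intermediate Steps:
h = -4 (h = -2*2 = -4)
(5*(-8))*h = (5*(-8))*(-4) = -40*(-4) = 160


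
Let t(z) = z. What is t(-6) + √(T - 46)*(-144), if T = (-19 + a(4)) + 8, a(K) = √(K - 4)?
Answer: -6 - 144*I*√57 ≈ -6.0 - 1087.2*I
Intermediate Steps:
a(K) = √(-4 + K)
T = -11 (T = (-19 + √(-4 + 4)) + 8 = (-19 + √0) + 8 = (-19 + 0) + 8 = -19 + 8 = -11)
t(-6) + √(T - 46)*(-144) = -6 + √(-11 - 46)*(-144) = -6 + √(-57)*(-144) = -6 + (I*√57)*(-144) = -6 - 144*I*√57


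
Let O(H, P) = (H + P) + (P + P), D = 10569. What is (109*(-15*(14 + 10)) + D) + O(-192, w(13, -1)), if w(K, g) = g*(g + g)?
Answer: -28857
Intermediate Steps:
w(K, g) = 2*g² (w(K, g) = g*(2*g) = 2*g²)
O(H, P) = H + 3*P (O(H, P) = (H + P) + 2*P = H + 3*P)
(109*(-15*(14 + 10)) + D) + O(-192, w(13, -1)) = (109*(-15*(14 + 10)) + 10569) + (-192 + 3*(2*(-1)²)) = (109*(-15*24) + 10569) + (-192 + 3*(2*1)) = (109*(-360) + 10569) + (-192 + 3*2) = (-39240 + 10569) + (-192 + 6) = -28671 - 186 = -28857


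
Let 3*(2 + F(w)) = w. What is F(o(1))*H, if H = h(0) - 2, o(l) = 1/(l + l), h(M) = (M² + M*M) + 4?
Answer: -11/3 ≈ -3.6667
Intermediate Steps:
h(M) = 4 + 2*M² (h(M) = (M² + M²) + 4 = 2*M² + 4 = 4 + 2*M²)
o(l) = 1/(2*l)
F(w) = -2 + w/3
H = 2 (H = (4 + 2*0²) - 2 = (4 + 2*0) - 2 = (4 + 0) - 2 = 4 - 2 = 2)
F(o(1))*H = (-2 + ((½)/1)/3)*2 = (-2 + ((½)*1)/3)*2 = (-2 + (⅓)*(½))*2 = (-2 + ⅙)*2 = -11/6*2 = -11/3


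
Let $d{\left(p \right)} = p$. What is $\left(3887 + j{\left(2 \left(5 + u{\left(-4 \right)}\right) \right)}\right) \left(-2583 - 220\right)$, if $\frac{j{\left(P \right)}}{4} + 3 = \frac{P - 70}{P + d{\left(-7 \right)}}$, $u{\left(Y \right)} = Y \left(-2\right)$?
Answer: $- \frac{205877547}{19} \approx -1.0836 \cdot 10^{7}$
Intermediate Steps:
$u{\left(Y \right)} = - 2 Y$
$j{\left(P \right)} = -12 + \frac{4 \left(-70 + P\right)}{-7 + P}$ ($j{\left(P \right)} = -12 + 4 \frac{P - 70}{P - 7} = -12 + 4 \frac{-70 + P}{-7 + P} = -12 + \frac{4 \left(-70 + P\right)}{-7 + P}$)
$\left(3887 + j{\left(2 \left(5 + u{\left(-4 \right)}\right) \right)}\right) \left(-2583 - 220\right) = \left(3887 + \frac{4 \left(-49 - 2 \cdot 2 \left(5 - -8\right)\right)}{-7 + 2 \left(5 - -8\right)}\right) \left(-2583 - 220\right) = \left(3887 + \frac{4 \left(-49 - 2 \cdot 2 \left(5 + 8\right)\right)}{-7 + 2 \left(5 + 8\right)}\right) \left(-2803\right) = \left(3887 + \frac{4 \left(-49 - 2 \cdot 2 \cdot 13\right)}{-7 + 2 \cdot 13}\right) \left(-2803\right) = \left(3887 + \frac{4 \left(-49 - 52\right)}{-7 + 26}\right) \left(-2803\right) = \left(3887 + \frac{4 \left(-49 - 52\right)}{19}\right) \left(-2803\right) = \left(3887 + 4 \cdot \frac{1}{19} \left(-101\right)\right) \left(-2803\right) = \left(3887 - \frac{404}{19}\right) \left(-2803\right) = \frac{73449}{19} \left(-2803\right) = - \frac{205877547}{19}$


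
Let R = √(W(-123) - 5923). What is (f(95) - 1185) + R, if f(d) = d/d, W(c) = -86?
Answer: -1184 + I*√6009 ≈ -1184.0 + 77.518*I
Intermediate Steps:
R = I*√6009 (R = √(-86 - 5923) = √(-6009) = I*√6009 ≈ 77.518*I)
f(d) = 1
(f(95) - 1185) + R = (1 - 1185) + I*√6009 = -1184 + I*√6009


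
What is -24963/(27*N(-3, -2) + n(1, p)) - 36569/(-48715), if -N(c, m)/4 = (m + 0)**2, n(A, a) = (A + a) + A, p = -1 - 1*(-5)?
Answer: 410550313/6917530 ≈ 59.349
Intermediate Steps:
p = 4 (p = -1 + 5 = 4)
n(A, a) = a + 2*A
N(c, m) = -4*m**2 (N(c, m) = -4*(m + 0)**2 = -4*m**2)
-24963/(27*N(-3, -2) + n(1, p)) - 36569/(-48715) = -24963/(27*(-4*(-2)**2) + (4 + 2*1)) - 36569/(-48715) = -24963/(27*(-4*4) + (4 + 2)) - 36569*(-1/48715) = -24963/(27*(-16) + 6) + 36569/48715 = -24963/(-432 + 6) + 36569/48715 = -24963/(-426) + 36569/48715 = -24963*(-1/426) + 36569/48715 = 8321/142 + 36569/48715 = 410550313/6917530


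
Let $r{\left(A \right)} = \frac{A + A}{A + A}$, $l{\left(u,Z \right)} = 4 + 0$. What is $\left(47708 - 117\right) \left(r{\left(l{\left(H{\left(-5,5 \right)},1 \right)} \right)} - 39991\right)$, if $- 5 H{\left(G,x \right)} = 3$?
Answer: $-1903164090$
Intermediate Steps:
$H{\left(G,x \right)} = - \frac{3}{5}$ ($H{\left(G,x \right)} = \left(- \frac{1}{5}\right) 3 = - \frac{3}{5}$)
$l{\left(u,Z \right)} = 4$
$r{\left(A \right)} = 1$ ($r{\left(A \right)} = \frac{2 A}{2 A} = 2 A \frac{1}{2 A} = 1$)
$\left(47708 - 117\right) \left(r{\left(l{\left(H{\left(-5,5 \right)},1 \right)} \right)} - 39991\right) = \left(47708 - 117\right) \left(1 - 39991\right) = 47591 \left(-39990\right) = -1903164090$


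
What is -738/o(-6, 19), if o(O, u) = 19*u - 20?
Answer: -738/341 ≈ -2.1642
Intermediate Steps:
o(O, u) = -20 + 19*u
-738/o(-6, 19) = -738/(-20 + 19*19) = -738/(-20 + 361) = -738/341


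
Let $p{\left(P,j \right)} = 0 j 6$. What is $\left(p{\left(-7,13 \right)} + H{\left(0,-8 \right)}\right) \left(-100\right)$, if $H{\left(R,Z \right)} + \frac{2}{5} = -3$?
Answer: $340$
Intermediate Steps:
$H{\left(R,Z \right)} = - \frac{17}{5}$ ($H{\left(R,Z \right)} = - \frac{2}{5} - 3 = - \frac{17}{5}$)
$p{\left(P,j \right)} = 0$ ($p{\left(P,j \right)} = 0 \cdot 6 = 0$)
$\left(p{\left(-7,13 \right)} + H{\left(0,-8 \right)}\right) \left(-100\right) = \left(0 - \frac{17}{5}\right) \left(-100\right) = \left(- \frac{17}{5}\right) \left(-100\right) = 340$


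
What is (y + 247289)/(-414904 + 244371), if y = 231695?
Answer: -43544/15503 ≈ -2.8087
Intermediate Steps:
(y + 247289)/(-414904 + 244371) = (231695 + 247289)/(-414904 + 244371) = 478984/(-170533) = 478984*(-1/170533) = -43544/15503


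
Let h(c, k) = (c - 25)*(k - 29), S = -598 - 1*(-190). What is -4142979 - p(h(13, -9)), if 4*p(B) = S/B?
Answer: -314866387/76 ≈ -4.1430e+6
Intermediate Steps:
S = -408 (S = -598 + 190 = -408)
h(c, k) = (-29 + k)*(-25 + c) (h(c, k) = (-25 + c)*(-29 + k) = (-29 + k)*(-25 + c))
p(B) = -102/B (p(B) = (-408/B)/4 = -102/B)
-4142979 - p(h(13, -9)) = -4142979 - (-102)/(725 - 29*13 - 25*(-9) + 13*(-9)) = -4142979 - (-102)/(725 - 377 + 225 - 117) = -4142979 - (-102)/456 = -4142979 - 1*(-17/76) = -4142979 + 17/76 = -314866387/76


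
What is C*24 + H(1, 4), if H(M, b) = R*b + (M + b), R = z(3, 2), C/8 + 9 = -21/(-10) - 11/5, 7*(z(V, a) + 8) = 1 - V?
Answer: -62137/35 ≈ -1775.3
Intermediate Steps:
z(V, a) = -55/7 - V/7 (z(V, a) = -8 + (1 - V)/7 = -8 + (1/7 - V/7) = -55/7 - V/7)
C = -364/5 (C = -72 + 8*(-21/(-10) - 11/5) = -72 + 8*(-21*(-1/10) - 11*1/5) = -72 + 8*(21/10 - 11/5) = -72 + 8*(-1/10) = -72 - 4/5 = -364/5 ≈ -72.800)
R = -58/7 (R = -55/7 - 1/7*3 = -55/7 - 3/7 = -58/7 ≈ -8.2857)
H(M, b) = M - 51*b/7 (H(M, b) = -58*b/7 + (M + b) = M - 51*b/7)
C*24 + H(1, 4) = -364/5*24 + (1 - 51/7*4) = -8736/5 + (1 - 204/7) = -8736/5 - 197/7 = -62137/35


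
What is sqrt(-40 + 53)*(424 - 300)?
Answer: 124*sqrt(13) ≈ 447.09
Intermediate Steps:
sqrt(-40 + 53)*(424 - 300) = sqrt(13)*124 = 124*sqrt(13)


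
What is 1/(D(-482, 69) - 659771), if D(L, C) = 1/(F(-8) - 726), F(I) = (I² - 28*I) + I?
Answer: -446/294257867 ≈ -1.5157e-6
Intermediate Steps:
F(I) = I² - 27*I
D(L, C) = -1/446 (D(L, C) = 1/(-8*(-27 - 8) - 726) = 1/(-8*(-35) - 726) = 1/(280 - 726) = 1/(-446) = -1/446)
1/(D(-482, 69) - 659771) = 1/(-1/446 - 659771) = 1/(-294257867/446) = -446/294257867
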